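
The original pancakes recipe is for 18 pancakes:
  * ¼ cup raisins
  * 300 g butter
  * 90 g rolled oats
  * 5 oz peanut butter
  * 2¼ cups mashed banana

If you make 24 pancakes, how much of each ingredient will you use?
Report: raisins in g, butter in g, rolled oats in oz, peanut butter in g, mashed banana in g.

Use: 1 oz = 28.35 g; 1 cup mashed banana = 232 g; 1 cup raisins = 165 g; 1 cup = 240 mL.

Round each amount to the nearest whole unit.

Scaling factor: 24/18 = 4/3.
raisins: 0.25 cup × 4/3 × 165 g/cup = 55 g
butter: 300 g × 4/3 = 400 g
rolled oats: 90 g × 4/3 ÷ 28.35 g/oz ≈ 4 oz
peanut butter: 5 oz × 4/3 × 28.35 g/oz = 189 g
mashed banana: 2.25 cup × 4/3 × 232 g/cup = 696 g

raisins: 55 g; butter: 400 g; rolled oats: 4 oz; peanut butter: 189 g; mashed banana: 696 g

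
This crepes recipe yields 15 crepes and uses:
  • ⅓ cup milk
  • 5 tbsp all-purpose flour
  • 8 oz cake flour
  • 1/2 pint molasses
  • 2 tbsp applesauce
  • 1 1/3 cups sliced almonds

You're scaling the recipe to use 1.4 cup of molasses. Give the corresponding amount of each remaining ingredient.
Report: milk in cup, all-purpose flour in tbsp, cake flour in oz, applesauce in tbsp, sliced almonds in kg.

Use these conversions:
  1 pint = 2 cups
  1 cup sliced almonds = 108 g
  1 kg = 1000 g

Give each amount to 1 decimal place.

milk: 0.5 cup; all-purpose flour: 7.0 tbsp; cake flour: 11.2 oz; applesauce: 2.8 tbsp; sliced almonds: 0.2 kg

The original recipe has 1 cup of molasses, so the scaling factor is 1.4 ÷ 1 = 7/5 = 1.4.
milk: 1/3 cup × 7/5 ≈ 0.5 cup
all-purpose flour: 5 tbsp × 7/5 = 7.0 tbsp
cake flour: 8 oz × 7/5 = 11.2 oz
applesauce: 2 tbsp × 7/5 = 2.8 tbsp
sliced almonds: 4/3 cup × 7/5 × 108 g/cup ÷ 1000 g/kg ≈ 0.2 kg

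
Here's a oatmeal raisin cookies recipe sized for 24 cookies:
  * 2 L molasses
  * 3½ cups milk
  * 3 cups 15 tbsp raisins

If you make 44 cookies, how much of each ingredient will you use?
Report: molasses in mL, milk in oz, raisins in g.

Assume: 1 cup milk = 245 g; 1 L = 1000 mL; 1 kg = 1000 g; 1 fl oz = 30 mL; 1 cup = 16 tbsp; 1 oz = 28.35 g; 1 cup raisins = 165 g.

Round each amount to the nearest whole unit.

Scaling factor: 44/24 = 11/6.
molasses: 2 L × 11/6 × 1000 mL/L ≈ 3667 mL
milk: 3.5 cup × 11/6 × 245 g/cup ÷ 28.35 g/oz ≈ 55 oz
raisins: (3 cup + 15 tbsp = 3.9375 cup) × 11/6 × 165 g/cup ≈ 1191 g

molasses: 3667 mL; milk: 55 oz; raisins: 1191 g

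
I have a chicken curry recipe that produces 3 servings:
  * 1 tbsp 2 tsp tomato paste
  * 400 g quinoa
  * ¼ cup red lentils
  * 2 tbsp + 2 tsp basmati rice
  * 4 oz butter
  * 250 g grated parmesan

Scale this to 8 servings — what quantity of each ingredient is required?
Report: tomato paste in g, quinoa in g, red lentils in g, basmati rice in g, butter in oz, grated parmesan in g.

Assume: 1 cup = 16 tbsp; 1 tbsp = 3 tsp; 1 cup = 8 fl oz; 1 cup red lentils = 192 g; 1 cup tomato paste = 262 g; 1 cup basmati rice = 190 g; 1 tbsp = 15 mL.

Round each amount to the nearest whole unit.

tomato paste: 73 g; quinoa: 1067 g; red lentils: 128 g; basmati rice: 84 g; butter: 11 oz; grated parmesan: 667 g

Scaling factor: 8/3.
tomato paste: (1 tbsp + 2 tsp = 5/3 tbsp) × 8/3 ÷ 16 tbsp/cup × 262 g/cup ≈ 73 g
quinoa: 400 g × 8/3 ≈ 1067 g
red lentils: 0.25 cup × 8/3 × 192 g/cup = 128 g
basmati rice: (2 tbsp + 2 tsp = 8/3 tbsp) × 8/3 ÷ 16 tbsp/cup × 190 g/cup ≈ 84 g
butter: 4 oz × 8/3 ≈ 11 oz
grated parmesan: 250 g × 8/3 ≈ 667 g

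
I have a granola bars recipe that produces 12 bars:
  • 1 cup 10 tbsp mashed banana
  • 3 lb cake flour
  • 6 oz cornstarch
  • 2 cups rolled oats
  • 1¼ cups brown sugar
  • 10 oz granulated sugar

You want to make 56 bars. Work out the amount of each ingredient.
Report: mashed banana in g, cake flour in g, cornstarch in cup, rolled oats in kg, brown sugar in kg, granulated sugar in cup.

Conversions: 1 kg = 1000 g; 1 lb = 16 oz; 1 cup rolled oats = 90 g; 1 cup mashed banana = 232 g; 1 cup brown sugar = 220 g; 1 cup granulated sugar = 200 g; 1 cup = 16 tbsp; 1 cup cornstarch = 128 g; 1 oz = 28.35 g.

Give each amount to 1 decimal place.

Scaling factor: 56/12 = 14/3.
mashed banana: (1 cup + 10 tbsp = 1.625 cup) × 14/3 × 232 g/cup ≈ 1759.3 g
cake flour: 3 lb × 14/3 × 16 oz/lb × 28.35 g/oz = 6350.4 g
cornstarch: 6 oz × 14/3 × 28.35 g/oz ÷ 128 g/cup ≈ 6.2 cup
rolled oats: 2 cup × 14/3 × 90 g/cup ÷ 1000 g/kg ≈ 0.8 kg
brown sugar: 1.25 cup × 14/3 × 220 g/cup ÷ 1000 g/kg ≈ 1.3 kg
granulated sugar: 10 oz × 14/3 × 28.35 g/oz ÷ 200 g/cup ≈ 6.6 cup

mashed banana: 1759.3 g; cake flour: 6350.4 g; cornstarch: 6.2 cup; rolled oats: 0.8 kg; brown sugar: 1.3 kg; granulated sugar: 6.6 cup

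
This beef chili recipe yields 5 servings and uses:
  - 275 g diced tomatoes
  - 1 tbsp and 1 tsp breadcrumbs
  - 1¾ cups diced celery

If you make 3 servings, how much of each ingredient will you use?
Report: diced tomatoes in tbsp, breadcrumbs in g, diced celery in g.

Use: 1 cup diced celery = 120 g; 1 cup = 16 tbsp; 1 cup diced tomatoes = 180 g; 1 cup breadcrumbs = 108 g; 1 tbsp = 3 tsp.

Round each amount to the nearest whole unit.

diced tomatoes: 15 tbsp; breadcrumbs: 5 g; diced celery: 126 g

Scaling factor: 3/5 = 0.6.
diced tomatoes: 275 g × 3/5 ÷ 180 g/cup × 16 tbsp/cup ≈ 15 tbsp
breadcrumbs: (1 tbsp + 1 tsp = 4/3 tbsp) × 3/5 ÷ 16 tbsp/cup × 108 g/cup ≈ 5 g
diced celery: 1.75 cup × 3/5 × 120 g/cup = 126 g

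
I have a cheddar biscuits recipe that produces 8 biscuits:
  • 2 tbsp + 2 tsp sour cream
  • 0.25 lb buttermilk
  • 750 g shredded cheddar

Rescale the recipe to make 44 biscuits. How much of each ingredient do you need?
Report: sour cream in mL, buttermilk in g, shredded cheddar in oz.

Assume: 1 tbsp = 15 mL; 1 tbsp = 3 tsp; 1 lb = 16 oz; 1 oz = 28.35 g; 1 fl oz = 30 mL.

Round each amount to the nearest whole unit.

Scaling factor: 44/8 = 11/2 = 5.5.
sour cream: (2 tbsp + 2 tsp = 8/3 tbsp) × 11/2 × 15 mL/tbsp = 220 mL
buttermilk: 0.25 lb × 11/2 × 16 oz/lb × 28.35 g/oz ≈ 624 g
shredded cheddar: 750 g × 11/2 ÷ 28.35 g/oz ≈ 146 oz

sour cream: 220 mL; buttermilk: 624 g; shredded cheddar: 146 oz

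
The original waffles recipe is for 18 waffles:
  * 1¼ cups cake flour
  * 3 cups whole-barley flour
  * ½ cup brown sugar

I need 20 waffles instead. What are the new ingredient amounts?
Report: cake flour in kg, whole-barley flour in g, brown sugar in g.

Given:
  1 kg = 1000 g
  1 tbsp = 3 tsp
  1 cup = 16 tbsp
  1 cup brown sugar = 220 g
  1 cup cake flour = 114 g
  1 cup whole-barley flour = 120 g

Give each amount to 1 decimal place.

cake flour: 0.2 kg; whole-barley flour: 400.0 g; brown sugar: 122.2 g

Scaling factor: 20/18 = 10/9.
cake flour: 1.25 cup × 10/9 × 114 g/cup ÷ 1000 g/kg ≈ 0.2 kg
whole-barley flour: 3 cup × 10/9 × 120 g/cup = 400.0 g
brown sugar: 0.5 cup × 10/9 × 220 g/cup ≈ 122.2 g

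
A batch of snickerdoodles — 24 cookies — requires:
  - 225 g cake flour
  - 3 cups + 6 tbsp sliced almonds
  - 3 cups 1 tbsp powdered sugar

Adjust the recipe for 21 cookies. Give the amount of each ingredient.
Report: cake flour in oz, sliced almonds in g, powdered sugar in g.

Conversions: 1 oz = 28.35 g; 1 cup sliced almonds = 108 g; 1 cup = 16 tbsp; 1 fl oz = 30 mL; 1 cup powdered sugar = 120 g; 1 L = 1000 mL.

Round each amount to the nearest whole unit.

Scaling factor: 21/24 = 7/8 = 0.875.
cake flour: 225 g × 7/8 ÷ 28.35 g/oz ≈ 7 oz
sliced almonds: (3 cup + 6 tbsp = 3.375 cup) × 7/8 × 108 g/cup ≈ 319 g
powdered sugar: (3 cup + 1 tbsp = 3.0625 cup) × 7/8 × 120 g/cup ≈ 322 g

cake flour: 7 oz; sliced almonds: 319 g; powdered sugar: 322 g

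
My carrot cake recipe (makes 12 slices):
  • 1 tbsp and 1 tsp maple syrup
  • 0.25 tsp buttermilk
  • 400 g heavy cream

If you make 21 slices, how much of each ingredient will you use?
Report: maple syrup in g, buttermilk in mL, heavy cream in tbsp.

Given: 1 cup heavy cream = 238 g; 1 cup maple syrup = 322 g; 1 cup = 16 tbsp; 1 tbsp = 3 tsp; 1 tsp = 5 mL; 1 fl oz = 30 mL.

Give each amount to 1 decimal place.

maple syrup: 47.0 g; buttermilk: 2.2 mL; heavy cream: 47.1 tbsp

Scaling factor: 21/12 = 7/4 = 1.75.
maple syrup: (1 tbsp + 1 tsp = 4/3 tbsp) × 7/4 ÷ 16 tbsp/cup × 322 g/cup ≈ 47.0 g
buttermilk: 0.25 tsp × 7/4 × 5 mL/tsp ≈ 2.2 mL
heavy cream: 400 g × 7/4 ÷ 238 g/cup × 16 tbsp/cup ≈ 47.1 tbsp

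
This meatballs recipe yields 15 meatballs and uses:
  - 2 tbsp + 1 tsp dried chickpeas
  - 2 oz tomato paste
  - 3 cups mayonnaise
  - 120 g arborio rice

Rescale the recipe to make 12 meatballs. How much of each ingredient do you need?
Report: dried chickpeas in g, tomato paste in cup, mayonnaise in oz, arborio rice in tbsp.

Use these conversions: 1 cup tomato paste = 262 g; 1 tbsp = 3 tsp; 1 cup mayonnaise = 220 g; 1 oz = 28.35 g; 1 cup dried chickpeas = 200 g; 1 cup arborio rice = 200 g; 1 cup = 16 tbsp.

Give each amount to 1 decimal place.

dried chickpeas: 23.3 g; tomato paste: 0.2 cup; mayonnaise: 18.6 oz; arborio rice: 7.7 tbsp

Scaling factor: 12/15 = 4/5 = 0.8.
dried chickpeas: (2 tbsp + 1 tsp = 7/3 tbsp) × 4/5 ÷ 16 tbsp/cup × 200 g/cup ≈ 23.3 g
tomato paste: 2 oz × 4/5 × 28.35 g/oz ÷ 262 g/cup ≈ 0.2 cup
mayonnaise: 3 cup × 4/5 × 220 g/cup ÷ 28.35 g/oz ≈ 18.6 oz
arborio rice: 120 g × 4/5 ÷ 200 g/cup × 16 tbsp/cup ≈ 7.7 tbsp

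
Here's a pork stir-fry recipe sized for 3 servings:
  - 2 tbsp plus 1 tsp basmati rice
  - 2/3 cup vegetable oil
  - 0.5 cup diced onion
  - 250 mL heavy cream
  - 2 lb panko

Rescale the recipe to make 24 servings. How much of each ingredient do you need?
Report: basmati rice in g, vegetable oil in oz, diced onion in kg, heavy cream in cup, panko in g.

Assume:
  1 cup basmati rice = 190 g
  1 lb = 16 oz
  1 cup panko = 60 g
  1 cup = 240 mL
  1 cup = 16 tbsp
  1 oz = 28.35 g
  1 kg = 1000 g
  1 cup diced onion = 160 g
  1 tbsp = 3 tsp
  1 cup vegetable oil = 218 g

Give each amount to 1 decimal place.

basmati rice: 221.7 g; vegetable oil: 41.0 oz; diced onion: 0.6 kg; heavy cream: 8.3 cup; panko: 7257.6 g

Scaling factor: 24/3 = 8.
basmati rice: (2 tbsp + 1 tsp = 7/3 tbsp) × 8 ÷ 16 tbsp/cup × 190 g/cup ≈ 221.7 g
vegetable oil: 2/3 cup × 8 × 218 g/cup ÷ 28.35 g/oz ≈ 41.0 oz
diced onion: 0.5 cup × 8 × 160 g/cup ÷ 1000 g/kg ≈ 0.6 kg
heavy cream: 250 mL × 8 ÷ 240 mL/cup ≈ 8.3 cup
panko: 2 lb × 8 × 16 oz/lb × 28.35 g/oz = 7257.6 g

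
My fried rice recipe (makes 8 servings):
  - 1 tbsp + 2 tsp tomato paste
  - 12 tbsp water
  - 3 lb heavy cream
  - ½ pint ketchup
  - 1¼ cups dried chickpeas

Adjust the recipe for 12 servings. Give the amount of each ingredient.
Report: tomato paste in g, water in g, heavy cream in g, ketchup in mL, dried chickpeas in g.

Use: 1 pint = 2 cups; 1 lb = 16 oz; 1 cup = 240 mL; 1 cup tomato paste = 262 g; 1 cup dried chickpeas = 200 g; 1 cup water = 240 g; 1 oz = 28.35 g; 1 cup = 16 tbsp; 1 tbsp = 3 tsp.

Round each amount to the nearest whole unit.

tomato paste: 41 g; water: 270 g; heavy cream: 2041 g; ketchup: 360 mL; dried chickpeas: 375 g

Scaling factor: 12/8 = 3/2 = 1.5.
tomato paste: (1 tbsp + 2 tsp = 5/3 tbsp) × 3/2 ÷ 16 tbsp/cup × 262 g/cup ≈ 41 g
water: 12 tbsp × 3/2 ÷ 16 tbsp/cup × 240 g/cup = 270 g
heavy cream: 3 lb × 3/2 × 16 oz/lb × 28.35 g/oz ≈ 2041 g
ketchup: 0.5 pint × 3/2 × 2 cup/pint × 240 mL/cup = 360 mL
dried chickpeas: 1.25 cup × 3/2 × 200 g/cup = 375 g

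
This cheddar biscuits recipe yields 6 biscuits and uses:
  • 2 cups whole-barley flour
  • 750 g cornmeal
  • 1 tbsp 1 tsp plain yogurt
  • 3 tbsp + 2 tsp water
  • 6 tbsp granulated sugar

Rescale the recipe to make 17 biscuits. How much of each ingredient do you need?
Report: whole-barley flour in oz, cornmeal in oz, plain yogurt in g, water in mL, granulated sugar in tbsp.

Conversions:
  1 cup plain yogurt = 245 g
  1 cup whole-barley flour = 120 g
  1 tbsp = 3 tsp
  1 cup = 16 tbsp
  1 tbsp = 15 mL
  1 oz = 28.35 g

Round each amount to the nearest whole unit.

Scaling factor: 17/6.
whole-barley flour: 2 cup × 17/6 × 120 g/cup ÷ 28.35 g/oz ≈ 24 oz
cornmeal: 750 g × 17/6 ÷ 28.35 g/oz ≈ 75 oz
plain yogurt: (1 tbsp + 1 tsp = 4/3 tbsp) × 17/6 ÷ 16 tbsp/cup × 245 g/cup ≈ 58 g
water: (3 tbsp + 2 tsp = 11/3 tbsp) × 17/6 × 15 mL/tbsp ≈ 156 mL
granulated sugar: 6 tbsp × 17/6 = 17 tbsp

whole-barley flour: 24 oz; cornmeal: 75 oz; plain yogurt: 58 g; water: 156 mL; granulated sugar: 17 tbsp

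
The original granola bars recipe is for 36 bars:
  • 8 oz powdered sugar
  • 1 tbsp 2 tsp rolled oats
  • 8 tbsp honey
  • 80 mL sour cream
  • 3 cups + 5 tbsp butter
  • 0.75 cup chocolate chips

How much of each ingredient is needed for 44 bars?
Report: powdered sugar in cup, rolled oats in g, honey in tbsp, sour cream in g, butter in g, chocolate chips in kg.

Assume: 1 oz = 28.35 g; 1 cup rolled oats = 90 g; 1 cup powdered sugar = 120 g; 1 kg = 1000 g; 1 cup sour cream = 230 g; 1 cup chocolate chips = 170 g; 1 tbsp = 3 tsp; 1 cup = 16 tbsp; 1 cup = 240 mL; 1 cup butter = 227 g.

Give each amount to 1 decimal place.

powdered sugar: 2.3 cup; rolled oats: 11.5 g; honey: 9.8 tbsp; sour cream: 93.7 g; butter: 919.0 g; chocolate chips: 0.2 kg

Scaling factor: 44/36 = 11/9.
powdered sugar: 8 oz × 11/9 × 28.35 g/oz ÷ 120 g/cup ≈ 2.3 cup
rolled oats: (1 tbsp + 2 tsp = 5/3 tbsp) × 11/9 ÷ 16 tbsp/cup × 90 g/cup ≈ 11.5 g
honey: 8 tbsp × 11/9 ≈ 9.8 tbsp
sour cream: 80 mL × 11/9 ÷ 240 mL/cup × 230 g/cup ≈ 93.7 g
butter: (3 cup + 5 tbsp = 3.3125 cup) × 11/9 × 227 g/cup ≈ 919.0 g
chocolate chips: 0.75 cup × 11/9 × 170 g/cup ÷ 1000 g/kg ≈ 0.2 kg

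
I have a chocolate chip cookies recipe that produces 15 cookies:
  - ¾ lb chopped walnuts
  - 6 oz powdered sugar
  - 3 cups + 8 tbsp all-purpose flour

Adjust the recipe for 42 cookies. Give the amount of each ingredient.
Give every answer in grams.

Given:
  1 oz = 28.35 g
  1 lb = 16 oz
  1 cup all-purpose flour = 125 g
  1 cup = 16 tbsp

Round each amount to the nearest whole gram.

chopped walnuts: 953 g; powdered sugar: 476 g; all-purpose flour: 1225 g

Scaling factor: 42/15 = 14/5 = 2.8.
chopped walnuts: 0.75 lb × 14/5 × 16 oz/lb × 28.35 g/oz ≈ 953 g
powdered sugar: 6 oz × 14/5 × 28.35 g/oz ≈ 476 g
all-purpose flour: (3 cup + 8 tbsp = 3.5 cup) × 14/5 × 125 g/cup = 1225 g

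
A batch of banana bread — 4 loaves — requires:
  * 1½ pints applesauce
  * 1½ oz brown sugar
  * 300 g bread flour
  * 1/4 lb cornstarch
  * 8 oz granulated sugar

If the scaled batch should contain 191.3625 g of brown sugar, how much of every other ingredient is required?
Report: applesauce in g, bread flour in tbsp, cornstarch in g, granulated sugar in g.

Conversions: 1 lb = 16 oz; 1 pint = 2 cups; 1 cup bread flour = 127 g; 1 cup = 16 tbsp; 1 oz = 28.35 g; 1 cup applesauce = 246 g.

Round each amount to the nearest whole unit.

The original recipe has 42.525 g of brown sugar, so the scaling factor is 191.3625 ÷ 42.525 = 9/2 = 4.5.
applesauce: 1.5 pint × 9/2 × 2 cup/pint × 246 g/cup = 3321 g
bread flour: 300 g × 9/2 ÷ 127 g/cup × 16 tbsp/cup ≈ 170 tbsp
cornstarch: 0.25 lb × 9/2 × 16 oz/lb × 28.35 g/oz ≈ 510 g
granulated sugar: 8 oz × 9/2 × 28.35 g/oz ≈ 1021 g

applesauce: 3321 g; bread flour: 170 tbsp; cornstarch: 510 g; granulated sugar: 1021 g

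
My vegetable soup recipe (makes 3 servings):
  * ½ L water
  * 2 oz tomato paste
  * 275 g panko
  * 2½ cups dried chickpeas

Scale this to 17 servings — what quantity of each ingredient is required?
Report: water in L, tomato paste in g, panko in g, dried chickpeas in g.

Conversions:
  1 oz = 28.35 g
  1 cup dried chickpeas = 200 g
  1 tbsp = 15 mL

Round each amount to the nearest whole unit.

Scaling factor: 17/3.
water: 0.5 L × 17/3 ≈ 3 L
tomato paste: 2 oz × 17/3 × 28.35 g/oz ≈ 321 g
panko: 275 g × 17/3 ≈ 1558 g
dried chickpeas: 2.5 cup × 17/3 × 200 g/cup ≈ 2833 g

water: 3 L; tomato paste: 321 g; panko: 1558 g; dried chickpeas: 2833 g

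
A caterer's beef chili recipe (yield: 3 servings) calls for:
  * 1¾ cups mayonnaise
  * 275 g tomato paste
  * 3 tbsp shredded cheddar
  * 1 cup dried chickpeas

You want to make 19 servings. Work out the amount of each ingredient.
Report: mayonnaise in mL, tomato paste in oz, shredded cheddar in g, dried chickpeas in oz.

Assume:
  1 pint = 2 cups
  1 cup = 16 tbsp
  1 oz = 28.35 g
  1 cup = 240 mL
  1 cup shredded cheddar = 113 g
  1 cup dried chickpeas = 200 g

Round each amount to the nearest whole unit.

mayonnaise: 2660 mL; tomato paste: 61 oz; shredded cheddar: 134 g; dried chickpeas: 45 oz

Scaling factor: 19/3.
mayonnaise: 1.75 cup × 19/3 × 240 mL/cup = 2660 mL
tomato paste: 275 g × 19/3 ÷ 28.35 g/oz ≈ 61 oz
shredded cheddar: 3 tbsp × 19/3 ÷ 16 tbsp/cup × 113 g/cup ≈ 134 g
dried chickpeas: 1 cup × 19/3 × 200 g/cup ÷ 28.35 g/oz ≈ 45 oz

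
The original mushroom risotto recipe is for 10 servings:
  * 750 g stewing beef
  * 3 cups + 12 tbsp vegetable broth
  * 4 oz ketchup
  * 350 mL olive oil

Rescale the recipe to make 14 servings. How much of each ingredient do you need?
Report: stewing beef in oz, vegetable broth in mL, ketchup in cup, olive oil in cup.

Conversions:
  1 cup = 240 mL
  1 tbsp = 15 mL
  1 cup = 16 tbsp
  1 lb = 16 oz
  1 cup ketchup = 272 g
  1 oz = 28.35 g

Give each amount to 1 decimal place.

stewing beef: 37.0 oz; vegetable broth: 1260.0 mL; ketchup: 0.6 cup; olive oil: 2.0 cup

Scaling factor: 14/10 = 7/5 = 1.4.
stewing beef: 750 g × 7/5 ÷ 28.35 g/oz ≈ 37.0 oz
vegetable broth: (3 cup + 12 tbsp = 3.75 cup) × 7/5 × 240 mL/cup = 1260.0 mL
ketchup: 4 oz × 7/5 × 28.35 g/oz ÷ 272 g/cup ≈ 0.6 cup
olive oil: 350 mL × 7/5 ÷ 240 mL/cup ≈ 2.0 cup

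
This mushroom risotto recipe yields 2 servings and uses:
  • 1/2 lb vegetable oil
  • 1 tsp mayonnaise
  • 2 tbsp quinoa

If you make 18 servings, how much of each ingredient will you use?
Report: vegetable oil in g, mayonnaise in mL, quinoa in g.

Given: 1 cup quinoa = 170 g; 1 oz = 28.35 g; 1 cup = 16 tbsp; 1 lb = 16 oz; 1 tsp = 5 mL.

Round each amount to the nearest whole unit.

vegetable oil: 2041 g; mayonnaise: 45 mL; quinoa: 191 g

Scaling factor: 18/2 = 9.
vegetable oil: 0.5 lb × 9 × 16 oz/lb × 28.35 g/oz ≈ 2041 g
mayonnaise: 1 tsp × 9 × 5 mL/tsp = 45 mL
quinoa: 2 tbsp × 9 ÷ 16 tbsp/cup × 170 g/cup ≈ 191 g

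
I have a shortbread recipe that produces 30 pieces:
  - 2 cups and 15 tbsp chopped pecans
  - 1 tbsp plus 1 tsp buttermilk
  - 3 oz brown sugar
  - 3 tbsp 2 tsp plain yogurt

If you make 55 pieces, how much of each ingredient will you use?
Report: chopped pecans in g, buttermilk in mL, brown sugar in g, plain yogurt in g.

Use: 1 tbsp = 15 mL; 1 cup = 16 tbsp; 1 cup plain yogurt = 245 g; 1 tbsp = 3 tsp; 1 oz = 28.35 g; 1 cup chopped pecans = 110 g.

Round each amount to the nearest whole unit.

chopped pecans: 592 g; buttermilk: 37 mL; brown sugar: 156 g; plain yogurt: 103 g

Scaling factor: 55/30 = 11/6.
chopped pecans: (2 cup + 15 tbsp = 2.9375 cup) × 11/6 × 110 g/cup ≈ 592 g
buttermilk: (1 tbsp + 1 tsp = 4/3 tbsp) × 11/6 × 15 mL/tbsp ≈ 37 mL
brown sugar: 3 oz × 11/6 × 28.35 g/oz ≈ 156 g
plain yogurt: (3 tbsp + 2 tsp = 11/3 tbsp) × 11/6 ÷ 16 tbsp/cup × 245 g/cup ≈ 103 g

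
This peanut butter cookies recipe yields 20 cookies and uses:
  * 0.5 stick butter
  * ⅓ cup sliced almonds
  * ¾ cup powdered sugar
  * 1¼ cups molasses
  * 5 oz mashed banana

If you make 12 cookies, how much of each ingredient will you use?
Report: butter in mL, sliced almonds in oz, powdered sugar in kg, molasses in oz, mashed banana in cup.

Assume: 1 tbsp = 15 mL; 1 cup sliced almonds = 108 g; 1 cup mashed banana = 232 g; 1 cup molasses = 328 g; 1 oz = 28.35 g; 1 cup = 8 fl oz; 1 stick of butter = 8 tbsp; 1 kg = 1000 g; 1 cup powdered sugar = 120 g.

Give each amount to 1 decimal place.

Scaling factor: 12/20 = 3/5 = 0.6.
butter: 0.5 stick × 3/5 × 8 tbsp/stick × 15 mL/tbsp = 36.0 mL
sliced almonds: 1/3 cup × 3/5 × 108 g/cup ÷ 28.35 g/oz ≈ 0.8 oz
powdered sugar: 0.75 cup × 3/5 × 120 g/cup ÷ 1000 g/kg ≈ 0.1 kg
molasses: 1.25 cup × 3/5 × 328 g/cup ÷ 28.35 g/oz ≈ 8.7 oz
mashed banana: 5 oz × 3/5 × 28.35 g/oz ÷ 232 g/cup ≈ 0.4 cup

butter: 36.0 mL; sliced almonds: 0.8 oz; powdered sugar: 0.1 kg; molasses: 8.7 oz; mashed banana: 0.4 cup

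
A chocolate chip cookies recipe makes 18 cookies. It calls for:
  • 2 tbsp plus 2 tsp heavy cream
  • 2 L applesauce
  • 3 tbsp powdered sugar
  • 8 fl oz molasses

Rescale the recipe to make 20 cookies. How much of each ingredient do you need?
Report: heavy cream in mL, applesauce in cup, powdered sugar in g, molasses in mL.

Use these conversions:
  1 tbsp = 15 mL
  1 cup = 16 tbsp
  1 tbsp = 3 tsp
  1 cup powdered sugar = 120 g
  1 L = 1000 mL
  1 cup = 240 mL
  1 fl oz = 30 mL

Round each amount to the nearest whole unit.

Scaling factor: 20/18 = 10/9.
heavy cream: (2 tbsp + 2 tsp = 8/3 tbsp) × 10/9 × 15 mL/tbsp ≈ 44 mL
applesauce: 2 L × 10/9 × 1000 mL/L ÷ 240 mL/cup ≈ 9 cup
powdered sugar: 3 tbsp × 10/9 ÷ 16 tbsp/cup × 120 g/cup = 25 g
molasses: 8 fl oz × 10/9 × 30 mL/fl oz ≈ 267 mL

heavy cream: 44 mL; applesauce: 9 cup; powdered sugar: 25 g; molasses: 267 mL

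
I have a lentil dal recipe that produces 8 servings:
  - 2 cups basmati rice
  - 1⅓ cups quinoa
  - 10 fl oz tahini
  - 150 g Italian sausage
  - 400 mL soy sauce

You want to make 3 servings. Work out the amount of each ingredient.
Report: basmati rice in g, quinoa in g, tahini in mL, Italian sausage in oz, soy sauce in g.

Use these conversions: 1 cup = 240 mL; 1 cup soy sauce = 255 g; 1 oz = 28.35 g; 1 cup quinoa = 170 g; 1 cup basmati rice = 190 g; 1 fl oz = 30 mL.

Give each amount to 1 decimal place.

basmati rice: 142.5 g; quinoa: 85.0 g; tahini: 112.5 mL; Italian sausage: 2.0 oz; soy sauce: 159.4 g

Scaling factor: 3/8 = 0.375.
basmati rice: 2 cup × 3/8 × 190 g/cup = 142.5 g
quinoa: 4/3 cup × 3/8 × 170 g/cup = 85.0 g
tahini: 10 fl oz × 3/8 × 30 mL/fl oz = 112.5 mL
Italian sausage: 150 g × 3/8 ÷ 28.35 g/oz ≈ 2.0 oz
soy sauce: 400 mL × 3/8 ÷ 240 mL/cup × 255 g/cup ≈ 159.4 g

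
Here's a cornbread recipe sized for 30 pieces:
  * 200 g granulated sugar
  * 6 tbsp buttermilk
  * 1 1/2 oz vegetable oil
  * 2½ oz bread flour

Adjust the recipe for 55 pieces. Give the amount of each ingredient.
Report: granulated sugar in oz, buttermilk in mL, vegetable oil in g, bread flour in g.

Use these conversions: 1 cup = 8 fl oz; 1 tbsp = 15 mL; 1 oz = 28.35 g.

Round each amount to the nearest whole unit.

Scaling factor: 55/30 = 11/6.
granulated sugar: 200 g × 11/6 ÷ 28.35 g/oz ≈ 13 oz
buttermilk: 6 tbsp × 11/6 × 15 mL/tbsp = 165 mL
vegetable oil: 1.5 oz × 11/6 × 28.35 g/oz ≈ 78 g
bread flour: 2.5 oz × 11/6 × 28.35 g/oz ≈ 130 g

granulated sugar: 13 oz; buttermilk: 165 mL; vegetable oil: 78 g; bread flour: 130 g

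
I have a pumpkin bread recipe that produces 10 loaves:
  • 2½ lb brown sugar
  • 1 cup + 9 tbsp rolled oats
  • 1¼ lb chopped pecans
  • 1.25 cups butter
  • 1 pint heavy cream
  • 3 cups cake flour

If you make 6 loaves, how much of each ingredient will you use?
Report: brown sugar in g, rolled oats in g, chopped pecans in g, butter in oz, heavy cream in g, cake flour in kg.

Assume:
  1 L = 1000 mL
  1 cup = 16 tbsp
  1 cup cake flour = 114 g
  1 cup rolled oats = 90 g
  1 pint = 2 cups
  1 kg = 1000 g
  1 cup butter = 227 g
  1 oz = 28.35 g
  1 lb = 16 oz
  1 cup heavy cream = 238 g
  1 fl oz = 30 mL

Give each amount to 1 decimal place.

Scaling factor: 6/10 = 3/5 = 0.6.
brown sugar: 2.5 lb × 3/5 × 16 oz/lb × 28.35 g/oz = 680.4 g
rolled oats: (1 cup + 9 tbsp = 1.5625 cup) × 3/5 × 90 g/cup ≈ 84.4 g
chopped pecans: 1.25 lb × 3/5 × 16 oz/lb × 28.35 g/oz = 340.2 g
butter: 1.25 cup × 3/5 × 227 g/cup ÷ 28.35 g/oz ≈ 6.0 oz
heavy cream: 1 pint × 3/5 × 2 cup/pint × 238 g/cup = 285.6 g
cake flour: 3 cup × 3/5 × 114 g/cup ÷ 1000 g/kg ≈ 0.2 kg

brown sugar: 680.4 g; rolled oats: 84.4 g; chopped pecans: 340.2 g; butter: 6.0 oz; heavy cream: 285.6 g; cake flour: 0.2 kg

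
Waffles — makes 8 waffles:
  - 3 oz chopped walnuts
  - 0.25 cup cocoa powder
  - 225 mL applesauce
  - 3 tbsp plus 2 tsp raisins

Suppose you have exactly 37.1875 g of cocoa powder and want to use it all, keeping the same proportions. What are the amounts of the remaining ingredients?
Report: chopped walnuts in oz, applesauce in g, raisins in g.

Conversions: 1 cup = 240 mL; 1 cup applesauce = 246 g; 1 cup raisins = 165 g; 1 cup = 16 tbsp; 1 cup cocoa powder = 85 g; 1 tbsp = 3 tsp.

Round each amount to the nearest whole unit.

chopped walnuts: 5 oz; applesauce: 404 g; raisins: 66 g

The original recipe has 21.25 g of cocoa powder, so the scaling factor is 37.1875 ÷ 21.25 = 7/4 = 1.75.
chopped walnuts: 3 oz × 7/4 ≈ 5 oz
applesauce: 225 mL × 7/4 ÷ 240 mL/cup × 246 g/cup ≈ 404 g
raisins: (3 tbsp + 2 tsp = 11/3 tbsp) × 7/4 ÷ 16 tbsp/cup × 165 g/cup ≈ 66 g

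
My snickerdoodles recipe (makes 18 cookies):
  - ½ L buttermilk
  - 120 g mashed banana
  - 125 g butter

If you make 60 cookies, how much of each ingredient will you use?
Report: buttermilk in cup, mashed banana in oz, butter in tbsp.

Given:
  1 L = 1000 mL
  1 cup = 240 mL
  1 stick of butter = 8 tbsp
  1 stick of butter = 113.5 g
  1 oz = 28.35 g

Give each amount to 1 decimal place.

Scaling factor: 60/18 = 10/3.
buttermilk: 0.5 L × 10/3 × 1000 mL/L ÷ 240 mL/cup ≈ 6.9 cup
mashed banana: 120 g × 10/3 ÷ 28.35 g/oz ≈ 14.1 oz
butter: 125 g × 10/3 ÷ 113.5 g/stick × 8 tbsp/stick ≈ 29.4 tbsp

buttermilk: 6.9 cup; mashed banana: 14.1 oz; butter: 29.4 tbsp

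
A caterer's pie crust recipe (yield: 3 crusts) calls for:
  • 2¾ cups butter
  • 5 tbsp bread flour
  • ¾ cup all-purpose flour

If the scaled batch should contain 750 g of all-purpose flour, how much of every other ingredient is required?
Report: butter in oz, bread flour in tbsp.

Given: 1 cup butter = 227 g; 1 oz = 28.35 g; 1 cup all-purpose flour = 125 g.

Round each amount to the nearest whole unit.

butter: 176 oz; bread flour: 40 tbsp

The original recipe has 93.75 g of all-purpose flour, so the scaling factor is 750 ÷ 93.75 = 8.
butter: 2.75 cup × 8 × 227 g/cup ÷ 28.35 g/oz ≈ 176 oz
bread flour: 5 tbsp × 8 = 40 tbsp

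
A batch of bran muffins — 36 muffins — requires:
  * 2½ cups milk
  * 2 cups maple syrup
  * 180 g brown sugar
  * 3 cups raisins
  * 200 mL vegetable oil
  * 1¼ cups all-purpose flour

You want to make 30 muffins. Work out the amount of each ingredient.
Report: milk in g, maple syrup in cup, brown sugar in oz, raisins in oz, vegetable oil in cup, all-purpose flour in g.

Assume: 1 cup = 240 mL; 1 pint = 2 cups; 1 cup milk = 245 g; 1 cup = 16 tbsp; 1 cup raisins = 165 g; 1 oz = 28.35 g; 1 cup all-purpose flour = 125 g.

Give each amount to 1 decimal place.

Scaling factor: 30/36 = 5/6.
milk: 2.5 cup × 5/6 × 245 g/cup ≈ 510.4 g
maple syrup: 2 cup × 5/6 ≈ 1.7 cup
brown sugar: 180 g × 5/6 ÷ 28.35 g/oz ≈ 5.3 oz
raisins: 3 cup × 5/6 × 165 g/cup ÷ 28.35 g/oz ≈ 14.6 oz
vegetable oil: 200 mL × 5/6 ÷ 240 mL/cup ≈ 0.7 cup
all-purpose flour: 1.25 cup × 5/6 × 125 g/cup ≈ 130.2 g

milk: 510.4 g; maple syrup: 1.7 cup; brown sugar: 5.3 oz; raisins: 14.6 oz; vegetable oil: 0.7 cup; all-purpose flour: 130.2 g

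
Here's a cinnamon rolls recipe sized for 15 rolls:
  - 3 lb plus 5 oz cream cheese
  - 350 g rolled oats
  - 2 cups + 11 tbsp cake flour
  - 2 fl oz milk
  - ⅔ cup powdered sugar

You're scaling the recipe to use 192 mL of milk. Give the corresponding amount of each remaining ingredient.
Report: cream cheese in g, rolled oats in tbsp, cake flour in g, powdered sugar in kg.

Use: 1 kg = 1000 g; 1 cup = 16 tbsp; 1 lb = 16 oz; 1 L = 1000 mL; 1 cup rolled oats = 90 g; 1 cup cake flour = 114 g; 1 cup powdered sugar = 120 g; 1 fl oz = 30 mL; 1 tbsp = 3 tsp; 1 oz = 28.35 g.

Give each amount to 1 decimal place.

The original recipe has 60 mL of milk, so the scaling factor is 192 ÷ 60 = 16/5 = 3.2.
cream cheese: (3 lb + 5 oz = 3.3125 lb) × 16/5 × 16 oz/lb × 28.35 g/oz ≈ 4808.2 g
rolled oats: 350 g × 16/5 ÷ 90 g/cup × 16 tbsp/cup ≈ 199.1 tbsp
cake flour: (2 cup + 11 tbsp = 2.6875 cup) × 16/5 × 114 g/cup = 980.4 g
powdered sugar: 2/3 cup × 16/5 × 120 g/cup ÷ 1000 g/kg ≈ 0.3 kg

cream cheese: 4808.2 g; rolled oats: 199.1 tbsp; cake flour: 980.4 g; powdered sugar: 0.3 kg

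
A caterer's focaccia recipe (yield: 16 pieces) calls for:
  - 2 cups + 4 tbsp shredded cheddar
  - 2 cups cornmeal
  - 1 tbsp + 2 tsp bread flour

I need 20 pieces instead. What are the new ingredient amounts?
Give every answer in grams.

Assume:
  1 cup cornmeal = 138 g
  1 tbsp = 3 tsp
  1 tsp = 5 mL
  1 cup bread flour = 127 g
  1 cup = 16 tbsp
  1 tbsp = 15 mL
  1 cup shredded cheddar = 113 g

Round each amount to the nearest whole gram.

Scaling factor: 20/16 = 5/4 = 1.25.
shredded cheddar: (2 cup + 4 tbsp = 2.25 cup) × 5/4 × 113 g/cup ≈ 318 g
cornmeal: 2 cup × 5/4 × 138 g/cup = 345 g
bread flour: (1 tbsp + 2 tsp = 5/3 tbsp) × 5/4 ÷ 16 tbsp/cup × 127 g/cup ≈ 17 g

shredded cheddar: 318 g; cornmeal: 345 g; bread flour: 17 g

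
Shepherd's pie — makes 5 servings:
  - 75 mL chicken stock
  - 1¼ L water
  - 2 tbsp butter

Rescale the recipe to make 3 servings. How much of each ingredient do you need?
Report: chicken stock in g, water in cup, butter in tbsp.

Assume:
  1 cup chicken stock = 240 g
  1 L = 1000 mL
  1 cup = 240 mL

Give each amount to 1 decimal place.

Scaling factor: 3/5 = 0.6.
chicken stock: 75 mL × 3/5 ÷ 240 mL/cup × 240 g/cup = 45.0 g
water: 1.25 L × 3/5 × 1000 mL/L ÷ 240 mL/cup ≈ 3.1 cup
butter: 2 tbsp × 3/5 = 1.2 tbsp

chicken stock: 45.0 g; water: 3.1 cup; butter: 1.2 tbsp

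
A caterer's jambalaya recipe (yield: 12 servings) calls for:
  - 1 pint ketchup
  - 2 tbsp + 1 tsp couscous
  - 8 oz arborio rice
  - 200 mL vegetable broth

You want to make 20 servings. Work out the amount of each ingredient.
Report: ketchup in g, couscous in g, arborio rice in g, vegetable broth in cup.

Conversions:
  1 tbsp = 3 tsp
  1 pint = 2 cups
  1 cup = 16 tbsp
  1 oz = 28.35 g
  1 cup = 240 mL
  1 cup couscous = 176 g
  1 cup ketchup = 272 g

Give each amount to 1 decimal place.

ketchup: 906.7 g; couscous: 42.8 g; arborio rice: 378.0 g; vegetable broth: 1.4 cup

Scaling factor: 20/12 = 5/3.
ketchup: 1 pint × 5/3 × 2 cup/pint × 272 g/cup ≈ 906.7 g
couscous: (2 tbsp + 1 tsp = 7/3 tbsp) × 5/3 ÷ 16 tbsp/cup × 176 g/cup ≈ 42.8 g
arborio rice: 8 oz × 5/3 × 28.35 g/oz = 378.0 g
vegetable broth: 200 mL × 5/3 ÷ 240 mL/cup ≈ 1.4 cup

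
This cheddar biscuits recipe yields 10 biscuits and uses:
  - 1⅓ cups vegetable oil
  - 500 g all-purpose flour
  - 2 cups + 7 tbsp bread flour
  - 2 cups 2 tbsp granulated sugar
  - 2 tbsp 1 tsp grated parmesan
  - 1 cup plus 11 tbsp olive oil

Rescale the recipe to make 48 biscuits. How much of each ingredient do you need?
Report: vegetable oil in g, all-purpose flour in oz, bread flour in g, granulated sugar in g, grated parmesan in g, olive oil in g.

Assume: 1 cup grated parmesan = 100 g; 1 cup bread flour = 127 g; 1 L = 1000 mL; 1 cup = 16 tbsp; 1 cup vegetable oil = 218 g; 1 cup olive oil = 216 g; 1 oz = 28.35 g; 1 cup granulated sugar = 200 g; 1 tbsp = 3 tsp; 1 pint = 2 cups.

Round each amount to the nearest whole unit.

vegetable oil: 1395 g; all-purpose flour: 85 oz; bread flour: 1486 g; granulated sugar: 2040 g; grated parmesan: 70 g; olive oil: 1750 g

Scaling factor: 48/10 = 24/5 = 4.8.
vegetable oil: 4/3 cup × 24/5 × 218 g/cup ≈ 1395 g
all-purpose flour: 500 g × 24/5 ÷ 28.35 g/oz ≈ 85 oz
bread flour: (2 cup + 7 tbsp = 2.4375 cup) × 24/5 × 127 g/cup ≈ 1486 g
granulated sugar: (2 cup + 2 tbsp = 2.125 cup) × 24/5 × 200 g/cup = 2040 g
grated parmesan: (2 tbsp + 1 tsp = 7/3 tbsp) × 24/5 ÷ 16 tbsp/cup × 100 g/cup = 70 g
olive oil: (1 cup + 11 tbsp = 1.6875 cup) × 24/5 × 216 g/cup ≈ 1750 g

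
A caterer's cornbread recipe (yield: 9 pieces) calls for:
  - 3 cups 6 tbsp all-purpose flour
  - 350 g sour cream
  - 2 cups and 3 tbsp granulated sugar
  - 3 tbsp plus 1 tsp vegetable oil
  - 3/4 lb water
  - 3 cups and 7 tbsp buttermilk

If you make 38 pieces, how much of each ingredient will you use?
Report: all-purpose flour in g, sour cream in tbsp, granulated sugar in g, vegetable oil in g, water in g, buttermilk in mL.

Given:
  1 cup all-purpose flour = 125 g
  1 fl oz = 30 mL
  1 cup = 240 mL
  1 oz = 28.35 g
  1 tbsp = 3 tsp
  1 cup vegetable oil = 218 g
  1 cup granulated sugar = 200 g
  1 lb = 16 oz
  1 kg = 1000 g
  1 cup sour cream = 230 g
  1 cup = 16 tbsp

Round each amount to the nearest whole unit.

Scaling factor: 38/9.
all-purpose flour: (3 cup + 6 tbsp = 3.375 cup) × 38/9 × 125 g/cup ≈ 1781 g
sour cream: 350 g × 38/9 ÷ 230 g/cup × 16 tbsp/cup ≈ 103 tbsp
granulated sugar: (2 cup + 3 tbsp = 2.1875 cup) × 38/9 × 200 g/cup ≈ 1847 g
vegetable oil: (3 tbsp + 1 tsp = 10/3 tbsp) × 38/9 ÷ 16 tbsp/cup × 218 g/cup ≈ 192 g
water: 0.75 lb × 38/9 × 16 oz/lb × 28.35 g/oz ≈ 1436 g
buttermilk: (3 cup + 7 tbsp = 3.4375 cup) × 38/9 × 240 mL/cup ≈ 3483 mL

all-purpose flour: 1781 g; sour cream: 103 tbsp; granulated sugar: 1847 g; vegetable oil: 192 g; water: 1436 g; buttermilk: 3483 mL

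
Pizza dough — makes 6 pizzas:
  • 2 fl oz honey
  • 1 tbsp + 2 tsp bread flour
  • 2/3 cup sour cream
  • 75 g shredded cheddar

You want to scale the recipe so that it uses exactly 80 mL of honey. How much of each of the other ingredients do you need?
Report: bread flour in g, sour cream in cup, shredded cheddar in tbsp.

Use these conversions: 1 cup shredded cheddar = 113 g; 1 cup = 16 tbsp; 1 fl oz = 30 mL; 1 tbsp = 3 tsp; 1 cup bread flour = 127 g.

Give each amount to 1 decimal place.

bread flour: 17.6 g; sour cream: 0.9 cup; shredded cheddar: 14.2 tbsp

The original recipe has 60 mL of honey, so the scaling factor is 80 ÷ 60 = 4/3.
bread flour: (1 tbsp + 2 tsp = 5/3 tbsp) × 4/3 ÷ 16 tbsp/cup × 127 g/cup ≈ 17.6 g
sour cream: 2/3 cup × 4/3 ≈ 0.9 cup
shredded cheddar: 75 g × 4/3 ÷ 113 g/cup × 16 tbsp/cup ≈ 14.2 tbsp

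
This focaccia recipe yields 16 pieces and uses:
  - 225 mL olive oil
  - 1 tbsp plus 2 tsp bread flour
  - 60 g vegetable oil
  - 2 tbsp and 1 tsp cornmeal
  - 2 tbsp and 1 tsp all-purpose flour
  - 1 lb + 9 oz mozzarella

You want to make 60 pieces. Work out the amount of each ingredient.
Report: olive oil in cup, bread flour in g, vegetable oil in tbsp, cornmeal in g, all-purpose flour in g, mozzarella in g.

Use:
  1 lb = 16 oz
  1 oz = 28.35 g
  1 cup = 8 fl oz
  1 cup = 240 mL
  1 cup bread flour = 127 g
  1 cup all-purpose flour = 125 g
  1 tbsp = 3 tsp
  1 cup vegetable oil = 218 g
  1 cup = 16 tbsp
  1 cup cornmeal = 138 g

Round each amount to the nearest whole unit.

Scaling factor: 60/16 = 15/4 = 3.75.
olive oil: 225 mL × 15/4 ÷ 240 mL/cup ≈ 4 cup
bread flour: (1 tbsp + 2 tsp = 5/3 tbsp) × 15/4 ÷ 16 tbsp/cup × 127 g/cup ≈ 50 g
vegetable oil: 60 g × 15/4 ÷ 218 g/cup × 16 tbsp/cup ≈ 17 tbsp
cornmeal: (2 tbsp + 1 tsp = 7/3 tbsp) × 15/4 ÷ 16 tbsp/cup × 138 g/cup ≈ 75 g
all-purpose flour: (2 tbsp + 1 tsp = 7/3 tbsp) × 15/4 ÷ 16 tbsp/cup × 125 g/cup ≈ 68 g
mozzarella: (1 lb + 9 oz = 1.5625 lb) × 15/4 × 16 oz/lb × 28.35 g/oz ≈ 2658 g

olive oil: 4 cup; bread flour: 50 g; vegetable oil: 17 tbsp; cornmeal: 75 g; all-purpose flour: 68 g; mozzarella: 2658 g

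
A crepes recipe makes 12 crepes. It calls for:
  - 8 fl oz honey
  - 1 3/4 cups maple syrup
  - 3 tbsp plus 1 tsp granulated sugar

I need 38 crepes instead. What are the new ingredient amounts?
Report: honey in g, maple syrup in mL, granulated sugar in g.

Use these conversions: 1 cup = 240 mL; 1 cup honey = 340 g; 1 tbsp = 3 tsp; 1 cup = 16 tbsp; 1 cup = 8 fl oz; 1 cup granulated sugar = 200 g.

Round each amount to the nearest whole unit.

Scaling factor: 38/12 = 19/6.
honey: 8 fl oz × 19/6 ÷ 8 fl oz/cup × 340 g/cup ≈ 1077 g
maple syrup: 1.75 cup × 19/6 × 240 mL/cup = 1330 mL
granulated sugar: (3 tbsp + 1 tsp = 10/3 tbsp) × 19/6 ÷ 16 tbsp/cup × 200 g/cup ≈ 132 g

honey: 1077 g; maple syrup: 1330 mL; granulated sugar: 132 g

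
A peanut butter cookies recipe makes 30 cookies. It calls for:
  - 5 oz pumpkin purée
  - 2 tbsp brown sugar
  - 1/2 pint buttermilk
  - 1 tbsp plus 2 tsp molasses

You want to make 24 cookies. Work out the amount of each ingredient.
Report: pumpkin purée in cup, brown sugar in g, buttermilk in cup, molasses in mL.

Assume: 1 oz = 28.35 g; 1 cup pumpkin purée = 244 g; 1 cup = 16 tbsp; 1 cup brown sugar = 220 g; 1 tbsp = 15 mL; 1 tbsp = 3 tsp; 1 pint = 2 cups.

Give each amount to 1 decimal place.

Scaling factor: 24/30 = 4/5 = 0.8.
pumpkin purée: 5 oz × 4/5 × 28.35 g/oz ÷ 244 g/cup ≈ 0.5 cup
brown sugar: 2 tbsp × 4/5 ÷ 16 tbsp/cup × 220 g/cup = 22.0 g
buttermilk: 0.5 pint × 4/5 × 2 cup/pint = 0.8 cup
molasses: (1 tbsp + 2 tsp = 5/3 tbsp) × 4/5 × 15 mL/tbsp = 20.0 mL

pumpkin purée: 0.5 cup; brown sugar: 22.0 g; buttermilk: 0.8 cup; molasses: 20.0 mL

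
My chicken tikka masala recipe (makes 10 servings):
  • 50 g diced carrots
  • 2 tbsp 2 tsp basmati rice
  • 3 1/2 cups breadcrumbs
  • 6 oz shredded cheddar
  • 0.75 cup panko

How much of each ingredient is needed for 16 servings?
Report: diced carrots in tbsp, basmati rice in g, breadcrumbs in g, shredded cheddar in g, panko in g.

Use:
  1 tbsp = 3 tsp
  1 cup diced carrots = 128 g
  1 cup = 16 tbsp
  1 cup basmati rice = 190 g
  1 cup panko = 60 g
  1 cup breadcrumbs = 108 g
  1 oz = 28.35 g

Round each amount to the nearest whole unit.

diced carrots: 10 tbsp; basmati rice: 51 g; breadcrumbs: 605 g; shredded cheddar: 272 g; panko: 72 g

Scaling factor: 16/10 = 8/5 = 1.6.
diced carrots: 50 g × 8/5 ÷ 128 g/cup × 16 tbsp/cup = 10 tbsp
basmati rice: (2 tbsp + 2 tsp = 8/3 tbsp) × 8/5 ÷ 16 tbsp/cup × 190 g/cup ≈ 51 g
breadcrumbs: 3.5 cup × 8/5 × 108 g/cup ≈ 605 g
shredded cheddar: 6 oz × 8/5 × 28.35 g/oz ≈ 272 g
panko: 0.75 cup × 8/5 × 60 g/cup = 72 g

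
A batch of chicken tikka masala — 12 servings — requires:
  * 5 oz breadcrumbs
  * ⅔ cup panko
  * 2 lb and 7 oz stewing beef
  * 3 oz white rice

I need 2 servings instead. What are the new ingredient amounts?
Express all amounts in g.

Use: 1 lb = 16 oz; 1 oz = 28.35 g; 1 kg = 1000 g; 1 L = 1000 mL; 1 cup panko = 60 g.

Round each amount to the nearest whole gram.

Scaling factor: 2/12 = 1/6.
breadcrumbs: 5 oz × 1/6 × 28.35 g/oz ≈ 24 g
panko: 2/3 cup × 1/6 × 60 g/cup ≈ 7 g
stewing beef: (2 lb + 7 oz = 2.4375 lb) × 1/6 × 16 oz/lb × 28.35 g/oz ≈ 184 g
white rice: 3 oz × 1/6 × 28.35 g/oz ≈ 14 g

breadcrumbs: 24 g; panko: 7 g; stewing beef: 184 g; white rice: 14 g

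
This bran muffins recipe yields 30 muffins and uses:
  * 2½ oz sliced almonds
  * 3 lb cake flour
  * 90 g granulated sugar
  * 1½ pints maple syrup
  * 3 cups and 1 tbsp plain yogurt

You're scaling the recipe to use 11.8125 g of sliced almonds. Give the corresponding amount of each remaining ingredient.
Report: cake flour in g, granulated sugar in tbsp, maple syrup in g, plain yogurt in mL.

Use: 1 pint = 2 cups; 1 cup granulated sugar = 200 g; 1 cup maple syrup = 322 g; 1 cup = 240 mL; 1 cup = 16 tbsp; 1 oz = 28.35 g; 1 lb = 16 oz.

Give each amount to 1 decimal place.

cake flour: 226.8 g; granulated sugar: 1.2 tbsp; maple syrup: 161.0 g; plain yogurt: 122.5 mL

The original recipe has 70.875 g of sliced almonds, so the scaling factor is 11.8125 ÷ 70.875 = 1/6.
cake flour: 3 lb × 1/6 × 16 oz/lb × 28.35 g/oz = 226.8 g
granulated sugar: 90 g × 1/6 ÷ 200 g/cup × 16 tbsp/cup = 1.2 tbsp
maple syrup: 1.5 pint × 1/6 × 2 cup/pint × 322 g/cup = 161.0 g
plain yogurt: (3 cup + 1 tbsp = 3.0625 cup) × 1/6 × 240 mL/cup = 122.5 mL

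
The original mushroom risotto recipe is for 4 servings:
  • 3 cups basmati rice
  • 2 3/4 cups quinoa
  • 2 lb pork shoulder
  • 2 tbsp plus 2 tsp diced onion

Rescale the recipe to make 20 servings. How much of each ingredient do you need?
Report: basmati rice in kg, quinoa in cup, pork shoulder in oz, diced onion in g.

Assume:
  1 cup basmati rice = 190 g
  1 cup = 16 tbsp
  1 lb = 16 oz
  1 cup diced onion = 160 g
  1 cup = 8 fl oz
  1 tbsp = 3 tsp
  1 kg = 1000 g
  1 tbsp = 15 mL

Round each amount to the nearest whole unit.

basmati rice: 3 kg; quinoa: 14 cup; pork shoulder: 160 oz; diced onion: 133 g

Scaling factor: 20/4 = 5.
basmati rice: 3 cup × 5 × 190 g/cup ÷ 1000 g/kg ≈ 3 kg
quinoa: 2.75 cup × 5 ≈ 14 cup
pork shoulder: 2 lb × 5 × 16 oz/lb = 160 oz
diced onion: (2 tbsp + 2 tsp = 8/3 tbsp) × 5 ÷ 16 tbsp/cup × 160 g/cup ≈ 133 g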